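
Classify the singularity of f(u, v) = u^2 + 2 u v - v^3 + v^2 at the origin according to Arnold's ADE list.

The Hessian of f at 0 has rank 1. Corank 1: A-series; mu = 2 gives A_2.

A2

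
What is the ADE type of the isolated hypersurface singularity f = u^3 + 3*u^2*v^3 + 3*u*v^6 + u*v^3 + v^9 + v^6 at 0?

The Hessian of f at 0 has rank 0. Corank 2; j^3 = u^3 is a perfect cube, so E-series; the 4-jet and mu = 7 give E_7.

E_{7}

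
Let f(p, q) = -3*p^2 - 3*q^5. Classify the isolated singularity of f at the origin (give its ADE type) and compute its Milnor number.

The Hessian of f at 0 is [[-6, 0], [0, 0]] with rank 1, so corank 1. A Groebner basis of the Jacobian ideal J(f) in C{p,q} is {q^4, p}; counting standard monomials gives mu = 4. Corank 1: A-series; mu = 4 gives A_4.

Type A_4, Milnor number mu = 4.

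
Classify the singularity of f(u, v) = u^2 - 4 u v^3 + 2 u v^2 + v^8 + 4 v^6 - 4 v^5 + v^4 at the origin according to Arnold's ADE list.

The Hessian of f at 0 has rank 1. Corank 1: A-series; mu = 7 gives A_7.

A_7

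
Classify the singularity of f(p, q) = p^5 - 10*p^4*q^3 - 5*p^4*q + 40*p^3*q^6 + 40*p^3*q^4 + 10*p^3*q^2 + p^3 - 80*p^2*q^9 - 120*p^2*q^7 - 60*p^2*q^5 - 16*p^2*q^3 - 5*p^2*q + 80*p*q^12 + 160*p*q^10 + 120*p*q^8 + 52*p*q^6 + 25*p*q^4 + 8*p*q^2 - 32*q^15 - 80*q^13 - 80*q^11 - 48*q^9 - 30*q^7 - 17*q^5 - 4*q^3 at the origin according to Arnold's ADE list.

D_{6}

The Hessian of f at 0 has rank 0. Corank 2; j^3 = (p - 2*q)^2*(p - q) has shape L^2 M (L != M), so D-series; mu = 6 gives D_6.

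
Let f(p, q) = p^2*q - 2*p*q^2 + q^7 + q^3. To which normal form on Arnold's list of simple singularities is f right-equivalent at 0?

D8

The Hessian of f at 0 is [[0, 0], [0, 0]] with rank 0, so corank 2. A Groebner basis of the Jacobian ideal J(f) in C{p,q} is {p^2/7 + q^6 - q^2/7, p^3 - q^3, p*q - q^2}; counting standard monomials gives mu = 8. Corank 2; j^3 = q*(p - q)^2 has shape L^2 M (L != M), so D-series; mu = 8 gives D_8.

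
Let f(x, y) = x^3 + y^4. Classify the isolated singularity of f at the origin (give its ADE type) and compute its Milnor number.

The Hessian of f at 0 has rank 0. Corank 2; j^3 = x^3 is a perfect cube, so E-series; the 4-jet and mu = 6 give E_6.

Type E_{6}, Milnor number mu = 6.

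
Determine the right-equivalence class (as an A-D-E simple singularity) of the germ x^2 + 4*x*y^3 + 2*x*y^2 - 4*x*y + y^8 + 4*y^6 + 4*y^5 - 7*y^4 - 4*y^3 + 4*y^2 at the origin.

A_7

The Hessian of f at 0 is [[2, -4], [-4, 8]] with rank 1, so corank 1. A Groebner basis of the Jacobian ideal J(f) in C{x,y} is {x^3 - 23*x^2/4 - 41*x*y^2/2 + 195*x*y/8 - 275*x/16 - 687*y^2/16 + 275*y/8, x^2*y - x^2 - 11*x*y^2/2 + 17*x*y/4 - 29*x/8 - 65*y^2/8 + 29*y/4, x/2 + y^3 + y^2/2 - y}; counting standard monomials gives mu = 7. Corank 1: A-series; mu = 7 gives A_7.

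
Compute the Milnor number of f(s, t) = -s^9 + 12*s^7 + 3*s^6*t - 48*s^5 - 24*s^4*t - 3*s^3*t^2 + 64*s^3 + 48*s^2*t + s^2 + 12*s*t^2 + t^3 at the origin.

2

The Hessian of f at 0 has rank 1. Corank 1: A-series; mu = 2 gives A_2.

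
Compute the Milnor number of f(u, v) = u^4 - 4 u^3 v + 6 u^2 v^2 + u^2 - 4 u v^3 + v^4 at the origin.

3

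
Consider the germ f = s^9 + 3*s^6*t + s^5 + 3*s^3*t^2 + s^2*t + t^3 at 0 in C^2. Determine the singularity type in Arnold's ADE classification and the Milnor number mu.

Type D_{4}, Milnor number mu = 4.

The Hessian of f at 0 has rank 0. Corank 2; j^3 = t*(s^2 + t^2) splits into three distinct lines over C (the quadratic factor has nonzero discriminant), so D_4.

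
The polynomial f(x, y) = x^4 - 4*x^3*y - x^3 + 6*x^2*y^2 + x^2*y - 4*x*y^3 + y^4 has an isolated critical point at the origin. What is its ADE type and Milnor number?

The Hessian of f at 0 is [[0, 0], [0, 0]] with rank 0, so corank 2. A Groebner basis of the Jacobian ideal J(f) in C{x,y} is {x*y^2, x*y/4 + y^3, x^2 - x*y}; counting standard monomials gives mu = 5. Corank 2; j^3 = -x^2*(x - y) has shape L^2 M (L != M), so D-series; mu = 5 gives D_5.

Type D5, Milnor number mu = 5.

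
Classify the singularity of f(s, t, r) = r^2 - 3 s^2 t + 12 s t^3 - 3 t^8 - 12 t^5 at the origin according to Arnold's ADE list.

D9

The Hessian of f at 0 is [[0, 0, 0], [0, 0, 0], [0, 0, 2]] with rank 1, so corank 2. A Groebner basis of the Jacobian ideal J(f) in C{s,t,r} is {s^4, s^3*t + s^2 - 2*s*t^2, -s^3/2 + s^2*t^2, -s*t/2 + t^3, r}; counting standard monomials gives mu = 9. Corank 2; j^3 = -3*s^2*t has shape L^2 M (L != M), so D-series; mu = 9 gives D_9.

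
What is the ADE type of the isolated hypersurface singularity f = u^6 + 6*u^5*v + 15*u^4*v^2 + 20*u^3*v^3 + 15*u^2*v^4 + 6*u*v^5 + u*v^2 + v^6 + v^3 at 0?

D7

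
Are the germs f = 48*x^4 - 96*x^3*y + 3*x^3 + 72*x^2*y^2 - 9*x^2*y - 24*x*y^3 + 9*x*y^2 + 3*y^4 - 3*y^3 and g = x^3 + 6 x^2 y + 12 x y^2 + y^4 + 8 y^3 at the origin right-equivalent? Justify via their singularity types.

The Hessian of f at 0 is [[0, 0], [0, 0]] with rank 0, so corank 2. A Groebner basis of the Jacobian ideal J(f) in C{x,y} is {y^4, x*y^2 - 5*y^3/6, x^2 - 2*x*y + y^2}; counting standard monomials gives mu = 6. Corank 2; j^3 = 3*(x - y)^3 is a perfect cube, so E-series; the 4-jet and mu = 6 give E_6. The Hessian of g at 0 is [[0, 0], [0, 0]] with rank 0, so corank 2. A Groebner basis of the Jacobian ideal J(g) in C{x,y} is {y^3, x^2 + 4*x*y + 4*y^2}; counting standard monomials gives mu = 6. Corank 2; j^3 = (x + 2*y)^3 is a perfect cube, so E-series; the 4-jet and mu = 6 give E_6. Both have type E_6, hence right-equivalent.

Yes.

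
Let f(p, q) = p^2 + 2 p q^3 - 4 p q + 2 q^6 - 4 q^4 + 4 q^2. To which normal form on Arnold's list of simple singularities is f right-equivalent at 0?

A_5

The Hessian of f at 0 is [[2, -4], [-4, 8]] with rank 1, so corank 1. A Groebner basis of the Jacobian ideal J(f) in C{p,q} is {p*q^2 + 2*p - 4*q, p + q^3 - 2*q, p^2 - 4*p*q + 4*q^2}; counting standard monomials gives mu = 5. Corank 1: A-series; mu = 5 gives A_5.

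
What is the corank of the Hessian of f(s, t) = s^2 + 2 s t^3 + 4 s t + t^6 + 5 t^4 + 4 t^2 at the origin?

1

Hessian at 0 has rank 1.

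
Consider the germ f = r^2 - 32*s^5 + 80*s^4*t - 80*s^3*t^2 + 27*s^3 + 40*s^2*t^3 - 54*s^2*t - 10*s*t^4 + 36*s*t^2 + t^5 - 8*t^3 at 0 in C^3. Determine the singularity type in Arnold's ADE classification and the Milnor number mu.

Type E_{8}, Milnor number mu = 8.

The Hessian of f at 0 has rank 1. Corank 2; j^3 = (3*s - 2*t)^3 is a perfect cube, so E-series; the 5-jet and mu = 8 give E_8.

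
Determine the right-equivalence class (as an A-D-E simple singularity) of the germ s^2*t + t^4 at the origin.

The Hessian of f at 0 has rank 0. Corank 2; j^3 = s^2*t has shape L^2 M (L != M), so D-series; mu = 5 gives D_5.

D5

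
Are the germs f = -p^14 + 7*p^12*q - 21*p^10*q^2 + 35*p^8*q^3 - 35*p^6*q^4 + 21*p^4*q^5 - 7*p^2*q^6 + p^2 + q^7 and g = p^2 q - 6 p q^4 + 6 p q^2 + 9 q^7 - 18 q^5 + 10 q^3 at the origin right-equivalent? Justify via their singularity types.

The Hessian of f at 0 is [[2, 0], [0, 0]] with rank 1, so corank 1. A Groebner basis of the Jacobian ideal J(f) in C{p,q} is {q^6, p}; counting standard monomials gives mu = 6. Corank 1: A-series; mu = 6 gives A_6. The Hessian of g at 0 is [[0, 0], [0, 0]] with rank 0, so corank 2. A Groebner basis of the Jacobian ideal J(g) in C{p,q} is {q^3, p^2 - 6*q^2, p*q + 3*q^2}; counting standard monomials gives mu = 4. Corank 2; j^3 = q*(p^2 + 6*p*q + 10*q^2) splits into three distinct lines over C (the quadratic factor has nonzero discriminant), so D_4. f is A_6 but g is D_4, hence not right-equivalent.

No.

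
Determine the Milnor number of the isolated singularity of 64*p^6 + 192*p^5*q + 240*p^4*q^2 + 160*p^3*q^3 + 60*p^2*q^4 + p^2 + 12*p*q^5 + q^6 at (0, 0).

The Hessian of f at 0 has rank 1. Corank 1: A-series; mu = 5 gives A_5.

5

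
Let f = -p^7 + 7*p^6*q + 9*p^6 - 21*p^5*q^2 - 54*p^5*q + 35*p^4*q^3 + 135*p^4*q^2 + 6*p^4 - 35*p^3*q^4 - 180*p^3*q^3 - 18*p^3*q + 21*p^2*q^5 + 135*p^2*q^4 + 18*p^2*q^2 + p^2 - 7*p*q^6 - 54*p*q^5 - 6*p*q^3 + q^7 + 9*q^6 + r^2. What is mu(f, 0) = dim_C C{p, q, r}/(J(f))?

6

The Hessian of f at 0 has rank 2. Corank 1: A-series; mu = 6 gives A_6.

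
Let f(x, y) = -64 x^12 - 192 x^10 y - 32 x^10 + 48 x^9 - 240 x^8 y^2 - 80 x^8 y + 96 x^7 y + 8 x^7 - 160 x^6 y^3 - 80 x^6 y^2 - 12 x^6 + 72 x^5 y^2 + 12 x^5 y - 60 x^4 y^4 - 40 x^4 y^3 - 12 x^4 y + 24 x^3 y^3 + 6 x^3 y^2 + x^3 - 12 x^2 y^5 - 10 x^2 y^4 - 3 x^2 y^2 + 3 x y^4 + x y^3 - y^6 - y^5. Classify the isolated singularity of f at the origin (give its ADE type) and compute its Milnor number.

The Hessian of f at 0 has rank 0. Corank 2; j^3 = x^3 is a perfect cube, so E-series; the 4-jet and mu = 7 give E_7.

Type E_7, Milnor number mu = 7.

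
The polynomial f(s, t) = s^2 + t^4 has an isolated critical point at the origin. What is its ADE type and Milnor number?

Type A3, Milnor number mu = 3.

The Hessian of f at 0 has rank 1. Corank 1: A-series; mu = 3 gives A_3.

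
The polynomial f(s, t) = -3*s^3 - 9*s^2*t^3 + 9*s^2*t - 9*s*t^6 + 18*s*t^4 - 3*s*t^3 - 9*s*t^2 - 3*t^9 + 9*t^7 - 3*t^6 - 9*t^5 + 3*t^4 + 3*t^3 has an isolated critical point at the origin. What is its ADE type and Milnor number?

Type E7, Milnor number mu = 7.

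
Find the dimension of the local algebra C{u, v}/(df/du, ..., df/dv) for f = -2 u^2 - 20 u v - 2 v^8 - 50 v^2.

7

The Hessian of f at 0 has rank 1. Corank 1: A-series; mu = 7 gives A_7.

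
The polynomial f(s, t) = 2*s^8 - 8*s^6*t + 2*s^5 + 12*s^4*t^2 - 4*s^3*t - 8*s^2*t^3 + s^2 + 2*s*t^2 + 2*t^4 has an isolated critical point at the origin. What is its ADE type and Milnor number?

The Hessian of f at 0 is [[2, 0], [0, 0]] with rank 1, so corank 1. A Groebner basis of the Jacobian ideal J(f) in C{s,t} is {s^2, s*t, s + t^2}; counting standard monomials gives mu = 3. Corank 1: A-series; mu = 3 gives A_3.

Type A_{3}, Milnor number mu = 3.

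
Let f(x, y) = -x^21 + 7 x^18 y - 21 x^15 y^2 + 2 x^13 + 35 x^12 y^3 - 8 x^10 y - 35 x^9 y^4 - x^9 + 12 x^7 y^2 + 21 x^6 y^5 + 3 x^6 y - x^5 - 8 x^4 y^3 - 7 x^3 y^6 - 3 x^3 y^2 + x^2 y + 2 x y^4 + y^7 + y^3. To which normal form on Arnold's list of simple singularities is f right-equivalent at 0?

D_4

The Hessian of f at 0 has rank 0. Corank 2; j^3 = y*(x^2 + y^2) splits into three distinct lines over C (the quadratic factor has nonzero discriminant), so D_4.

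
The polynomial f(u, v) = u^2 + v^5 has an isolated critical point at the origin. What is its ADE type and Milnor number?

Type A_4, Milnor number mu = 4.

The Hessian of f at 0 has rank 1. Corank 1: A-series; mu = 4 gives A_4.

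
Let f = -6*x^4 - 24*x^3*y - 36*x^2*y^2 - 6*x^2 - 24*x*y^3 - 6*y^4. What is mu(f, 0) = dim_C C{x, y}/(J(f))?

3

The Hessian of f at 0 is [[-12, 0], [0, 0]] with rank 1, so corank 1. A Groebner basis of the Jacobian ideal J(f) in C{x,y} is {y^3, x}; counting standard monomials gives mu = 3. Corank 1: A-series; mu = 3 gives A_3.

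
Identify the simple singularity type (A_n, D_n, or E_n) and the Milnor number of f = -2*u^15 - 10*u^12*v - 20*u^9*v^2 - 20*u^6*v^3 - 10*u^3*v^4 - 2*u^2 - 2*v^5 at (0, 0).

Type A_4, Milnor number mu = 4.

The Hessian of f at 0 has rank 1. Corank 1: A-series; mu = 4 gives A_4.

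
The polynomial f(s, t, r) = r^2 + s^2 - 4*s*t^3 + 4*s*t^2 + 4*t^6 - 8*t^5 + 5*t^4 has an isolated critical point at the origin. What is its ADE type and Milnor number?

The Hessian of f at 0 has rank 2. Corank 1: A-series; mu = 3 gives A_3.

Type A_{3}, Milnor number mu = 3.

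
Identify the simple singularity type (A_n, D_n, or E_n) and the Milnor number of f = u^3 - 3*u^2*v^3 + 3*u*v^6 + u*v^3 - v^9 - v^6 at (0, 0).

Type E_7, Milnor number mu = 7.

The Hessian of f at 0 is [[0, 0], [0, 0]] with rank 0, so corank 2. A Groebner basis of the Jacobian ideal J(f) in C{u,v} is {u^3, u*v^2, 3*u^2 + v^3}; counting standard monomials gives mu = 7. Corank 2; j^3 = u^3 is a perfect cube, so E-series; the 4-jet and mu = 7 give E_7.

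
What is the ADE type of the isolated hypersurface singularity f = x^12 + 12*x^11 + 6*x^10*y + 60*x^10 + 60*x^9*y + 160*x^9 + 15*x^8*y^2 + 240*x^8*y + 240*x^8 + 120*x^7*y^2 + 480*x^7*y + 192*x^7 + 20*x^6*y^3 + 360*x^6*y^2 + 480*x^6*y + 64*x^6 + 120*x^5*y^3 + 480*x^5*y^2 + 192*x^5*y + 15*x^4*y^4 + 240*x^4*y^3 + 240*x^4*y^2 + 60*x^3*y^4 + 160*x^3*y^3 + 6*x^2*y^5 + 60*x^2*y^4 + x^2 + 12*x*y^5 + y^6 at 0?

A_{5}

The Hessian of f at 0 has rank 1. Corank 1: A-series; mu = 5 gives A_5.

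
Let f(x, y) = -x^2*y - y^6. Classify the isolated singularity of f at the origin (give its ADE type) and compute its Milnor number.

Type D7, Milnor number mu = 7.

The Hessian of f at 0 has rank 0. Corank 2; j^3 = -x^2*y has shape L^2 M (L != M), so D-series; mu = 7 gives D_7.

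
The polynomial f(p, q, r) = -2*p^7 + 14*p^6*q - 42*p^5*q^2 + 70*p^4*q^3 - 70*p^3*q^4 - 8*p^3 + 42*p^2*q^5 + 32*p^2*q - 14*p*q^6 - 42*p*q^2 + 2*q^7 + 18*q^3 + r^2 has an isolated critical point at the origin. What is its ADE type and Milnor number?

Type D_8, Milnor number mu = 8.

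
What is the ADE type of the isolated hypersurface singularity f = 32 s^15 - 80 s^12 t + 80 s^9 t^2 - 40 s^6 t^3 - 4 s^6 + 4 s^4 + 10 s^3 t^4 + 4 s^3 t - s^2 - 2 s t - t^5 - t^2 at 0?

A_4

The Hessian of f at 0 is [[-2, -2], [-2, -2]] with rank 1, so corank 1. A Groebner basis of the Jacobian ideal J(f) in C{s,t} is {s/2 + t^3 + t/2, s^2 - t^2, s*t + t^2}; counting standard monomials gives mu = 4. Corank 1: A-series; mu = 4 gives A_4.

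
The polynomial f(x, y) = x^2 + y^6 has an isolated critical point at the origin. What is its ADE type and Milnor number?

Type A5, Milnor number mu = 5.

The Hessian of f at 0 has rank 1. Corank 1: A-series; mu = 5 gives A_5.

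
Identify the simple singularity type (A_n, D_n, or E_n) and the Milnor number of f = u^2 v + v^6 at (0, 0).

The Hessian of f at 0 has rank 0. Corank 2; j^3 = u^2*v has shape L^2 M (L != M), so D-series; mu = 7 gives D_7.

Type D7, Milnor number mu = 7.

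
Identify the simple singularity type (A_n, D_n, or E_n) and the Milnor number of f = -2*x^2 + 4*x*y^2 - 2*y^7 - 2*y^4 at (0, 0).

The Hessian of f at 0 is [[-4, 0], [0, 0]] with rank 1, so corank 1. A Groebner basis of the Jacobian ideal J(f) in C{x,y} is {x^3, -x + y^2}; counting standard monomials gives mu = 6. Corank 1: A-series; mu = 6 gives A_6.

Type A_6, Milnor number mu = 6.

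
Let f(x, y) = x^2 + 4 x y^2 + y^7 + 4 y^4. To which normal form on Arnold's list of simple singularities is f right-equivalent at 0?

A6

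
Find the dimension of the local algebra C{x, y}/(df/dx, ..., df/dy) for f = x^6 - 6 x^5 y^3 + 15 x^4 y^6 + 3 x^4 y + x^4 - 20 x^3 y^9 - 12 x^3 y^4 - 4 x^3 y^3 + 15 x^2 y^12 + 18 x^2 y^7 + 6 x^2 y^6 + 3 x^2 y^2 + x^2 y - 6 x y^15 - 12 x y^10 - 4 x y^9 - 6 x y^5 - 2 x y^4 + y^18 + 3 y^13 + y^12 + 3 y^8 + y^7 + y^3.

The Hessian of f at 0 has rank 0. Corank 2; j^3 = y*(x^2 + y^2) splits into three distinct lines over C (the quadratic factor has nonzero discriminant), so D_4.

4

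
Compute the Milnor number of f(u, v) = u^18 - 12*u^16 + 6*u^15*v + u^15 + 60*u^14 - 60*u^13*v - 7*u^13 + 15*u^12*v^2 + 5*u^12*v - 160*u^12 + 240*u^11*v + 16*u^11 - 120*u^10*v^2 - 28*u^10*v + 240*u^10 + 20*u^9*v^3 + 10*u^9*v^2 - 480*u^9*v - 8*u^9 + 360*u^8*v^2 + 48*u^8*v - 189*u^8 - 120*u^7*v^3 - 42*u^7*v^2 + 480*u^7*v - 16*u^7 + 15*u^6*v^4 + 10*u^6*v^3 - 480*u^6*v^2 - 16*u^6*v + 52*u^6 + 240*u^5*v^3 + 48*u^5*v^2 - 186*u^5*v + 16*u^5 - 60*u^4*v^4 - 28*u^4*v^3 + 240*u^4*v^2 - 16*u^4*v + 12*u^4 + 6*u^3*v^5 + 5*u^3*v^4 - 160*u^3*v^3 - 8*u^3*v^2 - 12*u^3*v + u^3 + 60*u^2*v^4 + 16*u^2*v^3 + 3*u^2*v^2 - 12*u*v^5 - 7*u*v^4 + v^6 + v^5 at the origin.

The Hessian of f at 0 is [[0, 0], [0, 0]] with rank 0, so corank 2. A Groebner basis of the Jacobian ideal J(f) in C{u,v} is {u^2/16 + u*v^3 + u*v^2/8, u^2/2 + u*v^2 + v^4, u^3, u^2*v - u^2/8 - u*v^2/4}; counting standard monomials gives mu = 8. Corank 2; j^3 = u^3 is a perfect cube, so E-series; the 5-jet and mu = 8 give E_8.

8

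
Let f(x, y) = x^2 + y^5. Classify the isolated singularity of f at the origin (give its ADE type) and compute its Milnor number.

Type A_4, Milnor number mu = 4.

The Hessian of f at 0 has rank 1. Corank 1: A-series; mu = 4 gives A_4.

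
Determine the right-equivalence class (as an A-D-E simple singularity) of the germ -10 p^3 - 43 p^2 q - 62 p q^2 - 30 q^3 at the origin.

D_4

The Hessian of f at 0 has rank 0. Corank 2; j^3 = -(2*p + 3*q)*(5*p^2 + 14*p*q + 10*q^2) splits into three distinct lines over C (the quadratic factor has nonzero discriminant), so D_4.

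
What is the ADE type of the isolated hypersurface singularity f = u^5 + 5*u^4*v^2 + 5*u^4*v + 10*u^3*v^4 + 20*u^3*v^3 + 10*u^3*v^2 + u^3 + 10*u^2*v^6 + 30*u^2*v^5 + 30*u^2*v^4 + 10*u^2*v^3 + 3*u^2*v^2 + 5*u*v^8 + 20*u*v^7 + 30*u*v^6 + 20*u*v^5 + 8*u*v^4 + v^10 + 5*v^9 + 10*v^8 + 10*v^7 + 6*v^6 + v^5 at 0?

The Hessian of f at 0 has rank 0. Corank 2; j^3 = u^3 is a perfect cube, so E-series; the 5-jet and mu = 8 give E_8.

E_{8}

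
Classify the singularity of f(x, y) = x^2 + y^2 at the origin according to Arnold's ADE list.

A_1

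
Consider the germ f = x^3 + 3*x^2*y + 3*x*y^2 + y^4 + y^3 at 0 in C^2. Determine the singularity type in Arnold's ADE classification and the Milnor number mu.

Type E6, Milnor number mu = 6.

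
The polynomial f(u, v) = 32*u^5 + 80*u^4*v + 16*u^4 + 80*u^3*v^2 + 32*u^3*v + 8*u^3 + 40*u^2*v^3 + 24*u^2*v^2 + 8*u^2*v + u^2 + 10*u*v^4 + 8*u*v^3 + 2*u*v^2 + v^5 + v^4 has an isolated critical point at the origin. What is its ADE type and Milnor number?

The Hessian of f at 0 has rank 1. Corank 1: A-series; mu = 4 gives A_4.

Type A_{4}, Milnor number mu = 4.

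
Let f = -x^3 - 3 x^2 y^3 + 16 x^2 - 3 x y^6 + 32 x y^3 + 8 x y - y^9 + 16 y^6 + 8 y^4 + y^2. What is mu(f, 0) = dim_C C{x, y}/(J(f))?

The Hessian of f at 0 has rank 1. Corank 1: A-series; mu = 2 gives A_2.

2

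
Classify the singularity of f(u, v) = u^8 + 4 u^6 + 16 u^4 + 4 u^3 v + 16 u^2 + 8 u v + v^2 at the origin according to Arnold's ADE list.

A_{7}

The Hessian of f at 0 is [[32, 8], [8, 2]] with rank 1, so corank 1. A Groebner basis of the Jacobian ideal J(f) in C{u,v} is {-1536*u^2 - 896*u*v + v^4 - 128*v^2, u^3 + 2*u + v/2, u^2*v - 16*u/3 - v^3/48 - 4*v/3, u*v^2 + 32*u/3 + v^3/6 + 8*v/3}; counting standard monomials gives mu = 7. Corank 1: A-series; mu = 7 gives A_7.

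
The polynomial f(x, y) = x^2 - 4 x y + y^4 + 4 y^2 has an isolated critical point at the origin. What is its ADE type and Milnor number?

Type A3, Milnor number mu = 3.

The Hessian of f at 0 is [[2, -4], [-4, 8]] with rank 1, so corank 1. A Groebner basis of the Jacobian ideal J(f) in C{x,y} is {y^3, x - 2*y}; counting standard monomials gives mu = 3. Corank 1: A-series; mu = 3 gives A_3.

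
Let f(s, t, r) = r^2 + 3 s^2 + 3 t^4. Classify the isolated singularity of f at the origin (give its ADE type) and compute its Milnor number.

Type A_{3}, Milnor number mu = 3.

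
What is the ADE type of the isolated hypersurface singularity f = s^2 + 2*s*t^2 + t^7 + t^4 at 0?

A6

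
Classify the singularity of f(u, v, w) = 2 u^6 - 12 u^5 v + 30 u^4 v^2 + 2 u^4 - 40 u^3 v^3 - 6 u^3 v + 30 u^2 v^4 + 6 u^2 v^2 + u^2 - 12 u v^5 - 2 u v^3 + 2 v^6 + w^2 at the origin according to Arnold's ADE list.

A_{5}

The Hessian of f at 0 has rank 2. Corank 1: A-series; mu = 5 gives A_5.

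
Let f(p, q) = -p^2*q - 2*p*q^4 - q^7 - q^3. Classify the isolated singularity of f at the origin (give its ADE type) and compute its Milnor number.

Type D_4, Milnor number mu = 4.

The Hessian of f at 0 is [[0, 0], [0, 0]] with rank 0, so corank 2. A Groebner basis of the Jacobian ideal J(f) in C{p,q} is {q^3, p^2 + 3*q^2, p*q}; counting standard monomials gives mu = 4. Corank 2; j^3 = -q*(p^2 + q^2) splits into three distinct lines over C (the quadratic factor has nonzero discriminant), so D_4.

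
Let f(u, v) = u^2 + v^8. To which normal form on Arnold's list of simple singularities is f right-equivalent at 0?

A_7

The Hessian of f at 0 has rank 1. Corank 1: A-series; mu = 7 gives A_7.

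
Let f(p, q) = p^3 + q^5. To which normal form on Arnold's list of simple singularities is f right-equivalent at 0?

The Hessian of f at 0 is [[0, 0], [0, 0]] with rank 0, so corank 2. A Groebner basis of the Jacobian ideal J(f) in C{p,q} is {q^4, p^2}; counting standard monomials gives mu = 8. Corank 2; j^3 = p^3 is a perfect cube, so E-series; the 5-jet and mu = 8 give E_8.

E_{8}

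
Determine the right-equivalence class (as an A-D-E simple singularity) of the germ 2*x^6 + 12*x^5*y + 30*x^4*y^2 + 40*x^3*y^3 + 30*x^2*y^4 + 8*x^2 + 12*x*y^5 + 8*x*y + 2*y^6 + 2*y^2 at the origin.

A_5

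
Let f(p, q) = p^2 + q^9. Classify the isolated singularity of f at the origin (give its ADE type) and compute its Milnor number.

Type A8, Milnor number mu = 8.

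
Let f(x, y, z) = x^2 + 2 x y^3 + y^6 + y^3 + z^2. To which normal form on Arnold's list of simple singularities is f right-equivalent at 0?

A_2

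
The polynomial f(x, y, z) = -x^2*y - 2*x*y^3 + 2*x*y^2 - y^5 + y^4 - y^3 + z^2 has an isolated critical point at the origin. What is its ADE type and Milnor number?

The Hessian of f at 0 has rank 1. Corank 2; j^3 = -y*(x - y)^2 has shape L^2 M (L != M), so D-series; mu = 5 gives D_5.

Type D5, Milnor number mu = 5.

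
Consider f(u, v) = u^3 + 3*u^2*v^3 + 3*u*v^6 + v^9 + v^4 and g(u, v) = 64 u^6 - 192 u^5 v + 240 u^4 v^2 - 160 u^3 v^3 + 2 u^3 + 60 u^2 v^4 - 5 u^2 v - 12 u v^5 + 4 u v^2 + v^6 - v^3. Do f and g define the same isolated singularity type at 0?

The Hessian of f at 0 has rank 0. Corank 2; j^3 = u^3 is a perfect cube, so E-series; the 4-jet and mu = 6 give E_6. The Hessian of g at 0 has rank 0. Corank 2; j^3 = (u - v)^2*(2*u - v) has shape L^2 M (L != M), so D-series; mu = 7 gives D_7. f is E_6 but g is D_7, hence not right-equivalent.

No.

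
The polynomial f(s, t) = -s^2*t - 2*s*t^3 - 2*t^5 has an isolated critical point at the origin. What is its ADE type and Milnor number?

Type D6, Milnor number mu = 6.

The Hessian of f at 0 is [[0, 0], [0, 0]] with rank 0, so corank 2. A Groebner basis of the Jacobian ideal J(f) in C{s,t} is {s^3, s^2*t, -s^2/4 + s*t^2, s*t + t^3}; counting standard monomials gives mu = 6. Corank 2; j^3 = -s^2*t has shape L^2 M (L != M), so D-series; mu = 6 gives D_6.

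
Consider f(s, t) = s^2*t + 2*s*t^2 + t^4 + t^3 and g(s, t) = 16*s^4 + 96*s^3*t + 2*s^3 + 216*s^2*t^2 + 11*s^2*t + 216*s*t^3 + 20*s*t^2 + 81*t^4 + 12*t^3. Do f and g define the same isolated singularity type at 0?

The Hessian of f at 0 is [[0, 0], [0, 0]] with rank 0, so corank 2. A Groebner basis of the Jacobian ideal J(f) in C{s,t} is {s^3 - s^2/4 + t^2/4, s^2/4 + t^3 - t^2/4, s*t + t^2}; counting standard monomials gives mu = 5. Corank 2; j^3 = t*(s + t)^2 has shape L^2 M (L != M), so D-series; mu = 5 gives D_5. The Hessian of g at 0 is [[0, 0], [0, 0]] with rank 0, so corank 2. A Groebner basis of the Jacobian ideal J(g) in C{s,t} is {s*t^2 + s*t/4 + t^2/2, -s*t/8 + t^3 - t^2/4, s^2 + 7*s*t/2 + 3*t^2}; counting standard monomials gives mu = 5. Corank 2; j^3 = (s + 2*t)^2*(2*s + 3*t) has shape L^2 M (L != M), so D-series; mu = 5 gives D_5. Both have type D_5, hence right-equivalent.

Yes.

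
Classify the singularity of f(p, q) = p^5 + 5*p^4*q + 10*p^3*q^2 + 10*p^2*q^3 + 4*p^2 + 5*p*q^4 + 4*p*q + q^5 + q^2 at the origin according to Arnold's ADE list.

A_4

The Hessian of f at 0 is [[8, 4], [4, 2]] with rank 1, so corank 1. A Groebner basis of the Jacobian ideal J(f) in C{p,q} is {q^4, p + q/2}; counting standard monomials gives mu = 4. Corank 1: A-series; mu = 4 gives A_4.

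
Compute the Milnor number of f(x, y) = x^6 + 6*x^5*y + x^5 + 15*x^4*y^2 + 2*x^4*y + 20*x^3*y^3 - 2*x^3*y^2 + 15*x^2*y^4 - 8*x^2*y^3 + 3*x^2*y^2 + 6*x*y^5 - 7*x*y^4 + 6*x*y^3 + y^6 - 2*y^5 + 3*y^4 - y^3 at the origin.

8

The Hessian of f at 0 has rank 0. Corank 2; j^3 = -y^3 is a perfect cube, so E-series; the 5-jet and mu = 8 give E_8.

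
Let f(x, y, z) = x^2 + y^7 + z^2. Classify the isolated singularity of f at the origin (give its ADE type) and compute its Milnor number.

Type A6, Milnor number mu = 6.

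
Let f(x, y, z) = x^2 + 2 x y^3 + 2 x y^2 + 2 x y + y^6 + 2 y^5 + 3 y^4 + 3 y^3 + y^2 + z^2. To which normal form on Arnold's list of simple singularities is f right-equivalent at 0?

The Hessian of f at 0 is [[2, 2, 0], [2, 2, 0], [0, 0, 2]] with rank 2, so corank 1. A Groebner basis of the Jacobian ideal J(f) in C{x,y,z} is {y^2, x + y, z}; counting standard monomials gives mu = 2. Corank 1: A-series; mu = 2 gives A_2.

A_2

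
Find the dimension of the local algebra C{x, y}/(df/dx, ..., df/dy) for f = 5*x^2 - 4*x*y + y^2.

The Hessian of f at 0 is [[10, -4], [-4, 2]] with rank 2, so corank 0. A Groebner basis of the Jacobian ideal J(f) in C{x,y} is {x, y}; counting standard monomials gives mu = 1. Corank 0: nondegenerate Morse point, so A_1.

1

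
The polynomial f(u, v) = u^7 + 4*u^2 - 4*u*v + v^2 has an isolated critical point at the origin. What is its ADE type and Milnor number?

Type A_{6}, Milnor number mu = 6.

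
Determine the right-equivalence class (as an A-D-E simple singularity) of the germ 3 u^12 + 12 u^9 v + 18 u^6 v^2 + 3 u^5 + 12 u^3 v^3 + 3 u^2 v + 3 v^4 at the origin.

D_5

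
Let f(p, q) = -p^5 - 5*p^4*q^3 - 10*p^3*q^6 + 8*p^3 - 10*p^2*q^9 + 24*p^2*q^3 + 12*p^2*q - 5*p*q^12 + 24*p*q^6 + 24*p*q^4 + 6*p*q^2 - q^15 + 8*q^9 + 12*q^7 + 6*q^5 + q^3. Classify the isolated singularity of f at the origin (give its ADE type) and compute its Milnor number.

Type E_{8}, Milnor number mu = 8.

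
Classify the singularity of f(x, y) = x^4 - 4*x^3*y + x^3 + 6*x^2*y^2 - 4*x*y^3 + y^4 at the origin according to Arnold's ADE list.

The Hessian of f at 0 has rank 0. Corank 2; j^3 = x^3 is a perfect cube, so E-series; the 4-jet and mu = 6 give E_6.

E_{6}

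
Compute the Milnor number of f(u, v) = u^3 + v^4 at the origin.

The Hessian of f at 0 has rank 0. Corank 2; j^3 = u^3 is a perfect cube, so E-series; the 4-jet and mu = 6 give E_6.

6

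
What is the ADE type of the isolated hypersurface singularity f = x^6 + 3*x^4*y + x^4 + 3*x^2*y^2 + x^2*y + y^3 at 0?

The Hessian of f at 0 has rank 0. Corank 2; j^3 = y*(x^2 + y^2) splits into three distinct lines over C (the quadratic factor has nonzero discriminant), so D_4.

D4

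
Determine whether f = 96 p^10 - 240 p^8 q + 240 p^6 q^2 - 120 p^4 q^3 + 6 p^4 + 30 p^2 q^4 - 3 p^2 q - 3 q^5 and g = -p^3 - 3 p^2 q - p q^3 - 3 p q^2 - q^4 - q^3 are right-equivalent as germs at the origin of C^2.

No.

The Hessian of f at 0 is [[0, 0], [0, 0]] with rank 0, so corank 2. A Groebner basis of the Jacobian ideal J(f) in C{p,q} is {p^2/5 + q^4, p^3, p*q}; counting standard monomials gives mu = 6. Corank 2; j^3 = -3*p^2*q has shape L^2 M (L != M), so D-series; mu = 6 gives D_6. The Hessian of g at 0 is [[0, 0], [0, 0]] with rank 0, so corank 2. A Groebner basis of the Jacobian ideal J(g) in C{p,q} is {p^3 + 3*p^2*q + 6*p^2 + 12*p*q + 6*q^2, -3*p^2 + p*q^2 - 6*p*q - 3*q^2, 3*p^2 + 6*p*q + q^3 + 3*q^2}; counting standard monomials gives mu = 7. Corank 2; j^3 = -(p + q)^3 is a perfect cube, so E-series; the 4-jet and mu = 7 give E_7. f is D_6 but g is E_7, hence not right-equivalent.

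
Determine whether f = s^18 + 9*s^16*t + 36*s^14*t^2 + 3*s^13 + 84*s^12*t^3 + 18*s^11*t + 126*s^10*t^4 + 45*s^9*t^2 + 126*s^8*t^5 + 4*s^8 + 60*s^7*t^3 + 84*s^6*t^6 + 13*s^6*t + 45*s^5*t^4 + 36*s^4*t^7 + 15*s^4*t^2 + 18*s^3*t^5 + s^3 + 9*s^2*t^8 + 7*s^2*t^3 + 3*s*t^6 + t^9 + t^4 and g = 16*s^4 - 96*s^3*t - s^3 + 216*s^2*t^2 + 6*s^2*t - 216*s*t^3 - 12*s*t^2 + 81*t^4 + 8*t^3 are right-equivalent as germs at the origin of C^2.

Yes.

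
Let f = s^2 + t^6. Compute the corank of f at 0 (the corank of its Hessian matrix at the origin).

The Hessian at 0 is [[2, 0], [0, 0]] of rank 1; hence corank 1.

1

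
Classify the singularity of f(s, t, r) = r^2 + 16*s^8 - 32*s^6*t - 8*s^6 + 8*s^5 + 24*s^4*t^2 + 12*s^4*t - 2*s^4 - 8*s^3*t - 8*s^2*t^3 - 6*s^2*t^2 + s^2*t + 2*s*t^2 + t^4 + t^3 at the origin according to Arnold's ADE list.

D5

The Hessian of f at 0 is [[0, 0, 0], [0, 0, 0], [0, 0, 2]] with rank 1, so corank 2. A Groebner basis of the Jacobian ideal J(f) in C{s,t,r} is {s*t^2 + s*t/2 + t^2/2, -s*t/2 + t^3 - t^2/2, s^2 + 4*s*t + 3*t^2, r}; counting standard monomials gives mu = 5. Corank 2; j^3 = t*(s + t)^2 has shape L^2 M (L != M), so D-series; mu = 5 gives D_5.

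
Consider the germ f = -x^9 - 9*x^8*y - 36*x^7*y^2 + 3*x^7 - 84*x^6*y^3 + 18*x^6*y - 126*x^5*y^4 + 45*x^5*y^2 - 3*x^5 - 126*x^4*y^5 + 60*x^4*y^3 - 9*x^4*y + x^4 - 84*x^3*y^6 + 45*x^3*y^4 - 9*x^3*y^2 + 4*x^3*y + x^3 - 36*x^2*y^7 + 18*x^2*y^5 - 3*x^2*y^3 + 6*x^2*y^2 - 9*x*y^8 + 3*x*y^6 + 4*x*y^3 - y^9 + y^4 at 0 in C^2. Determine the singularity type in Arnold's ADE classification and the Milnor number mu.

Type E_{6}, Milnor number mu = 6.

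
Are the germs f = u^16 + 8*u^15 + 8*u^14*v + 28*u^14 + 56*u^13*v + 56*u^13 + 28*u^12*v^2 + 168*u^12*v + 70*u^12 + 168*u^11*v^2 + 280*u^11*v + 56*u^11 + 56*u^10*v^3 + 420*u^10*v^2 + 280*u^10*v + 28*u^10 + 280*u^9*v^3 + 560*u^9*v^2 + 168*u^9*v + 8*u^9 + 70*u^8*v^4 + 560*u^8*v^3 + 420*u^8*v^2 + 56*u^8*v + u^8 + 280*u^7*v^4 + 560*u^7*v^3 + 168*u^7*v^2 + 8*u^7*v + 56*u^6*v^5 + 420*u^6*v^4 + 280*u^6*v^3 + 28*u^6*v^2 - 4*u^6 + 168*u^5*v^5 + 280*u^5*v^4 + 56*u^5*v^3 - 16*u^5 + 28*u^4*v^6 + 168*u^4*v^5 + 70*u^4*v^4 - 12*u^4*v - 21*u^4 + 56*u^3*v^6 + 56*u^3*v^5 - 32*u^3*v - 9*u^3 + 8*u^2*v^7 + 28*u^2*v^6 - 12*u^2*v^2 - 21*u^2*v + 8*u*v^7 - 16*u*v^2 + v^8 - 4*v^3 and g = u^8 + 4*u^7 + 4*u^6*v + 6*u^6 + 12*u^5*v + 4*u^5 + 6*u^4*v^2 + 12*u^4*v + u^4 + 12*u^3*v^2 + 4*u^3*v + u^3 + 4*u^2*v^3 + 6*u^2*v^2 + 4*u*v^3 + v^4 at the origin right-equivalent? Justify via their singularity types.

No.

The Hessian of f at 0 is [[0, 0], [0, 0]] with rank 0, so corank 2. A Groebner basis of the Jacobian ideal J(f) in C{u,v} is {u^2*v^2 + 3*u*v^2/2 + v^3, 377*u^2*v/16 + 243*u^2/32 + u*v^3 - 27*u*v^2/2 + 1941*u*v/32 - 9*v^3/2 + 593*v^2/16, -5091*u^2*v/32 - 2187*u^2/64 + 189*u*v^2/4 - 22077*u*v/64 + v^4 + 27*v^3/2 - 6873*v^2/32, u^3 + u^2*v + 3*u^2/2 + 5*u*v/2 + v^2}; counting standard monomials gives mu = 9. Corank 2; j^3 = -(u + v)*(3*u + 2*v)^2 has shape L^2 M (L != M), so D-series; mu = 9 gives D_9. The Hessian of g at 0 is [[0, 0], [0, 0]] with rank 0, so corank 2. A Groebner basis of the Jacobian ideal J(g) in C{u,v} is {v^4, u*v^2 + v^3/3, u^2}; counting standard monomials gives mu = 6. Corank 2; j^3 = u^3 is a perfect cube, so E-series; the 4-jet and mu = 6 give E_6. f is D_9 but g is E_6, hence not right-equivalent.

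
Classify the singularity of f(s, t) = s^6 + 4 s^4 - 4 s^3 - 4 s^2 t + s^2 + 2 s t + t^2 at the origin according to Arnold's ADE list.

The Hessian of f at 0 is [[2, 2], [2, 2]] with rank 1, so corank 1. A Groebner basis of the Jacobian ideal J(f) in C{s,t} is {s*t^2 + 3*s*t/2 + s/4 + t^2 + t/4, -5*s*t/2 - s/2 + t^3 - 3*t^2/2 - t/2, s^2 - s/2 - t/2}; counting standard monomials gives mu = 5. Corank 1: A-series; mu = 5 gives A_5.

A_5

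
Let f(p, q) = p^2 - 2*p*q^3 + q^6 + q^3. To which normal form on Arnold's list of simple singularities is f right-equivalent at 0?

The Hessian of f at 0 is [[2, 0], [0, 0]] with rank 1, so corank 1. A Groebner basis of the Jacobian ideal J(f) in C{p,q} is {q^2, p}; counting standard monomials gives mu = 2. Corank 1: A-series; mu = 2 gives A_2.

A_{2}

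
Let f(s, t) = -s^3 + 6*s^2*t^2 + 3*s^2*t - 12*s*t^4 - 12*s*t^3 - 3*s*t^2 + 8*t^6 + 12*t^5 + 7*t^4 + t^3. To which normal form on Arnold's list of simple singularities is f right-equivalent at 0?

E6

The Hessian of f at 0 has rank 0. Corank 2; j^3 = -(s - t)^3 is a perfect cube, so E-series; the 4-jet and mu = 6 give E_6.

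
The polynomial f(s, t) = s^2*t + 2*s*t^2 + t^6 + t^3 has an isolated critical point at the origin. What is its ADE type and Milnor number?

The Hessian of f at 0 has rank 0. Corank 2; j^3 = t*(s + t)^2 has shape L^2 M (L != M), so D-series; mu = 7 gives D_7.

Type D_{7}, Milnor number mu = 7.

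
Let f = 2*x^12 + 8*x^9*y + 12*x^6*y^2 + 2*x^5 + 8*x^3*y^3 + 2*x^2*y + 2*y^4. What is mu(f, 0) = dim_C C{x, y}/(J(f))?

The Hessian of f at 0 is [[0, 0], [0, 0]] with rank 0, so corank 2. A Groebner basis of the Jacobian ideal J(f) in C{x,y} is {x^3, x^2/4 + y^3, x*y}; counting standard monomials gives mu = 5. Corank 2; j^3 = 2*x^2*y has shape L^2 M (L != M), so D-series; mu = 5 gives D_5.

5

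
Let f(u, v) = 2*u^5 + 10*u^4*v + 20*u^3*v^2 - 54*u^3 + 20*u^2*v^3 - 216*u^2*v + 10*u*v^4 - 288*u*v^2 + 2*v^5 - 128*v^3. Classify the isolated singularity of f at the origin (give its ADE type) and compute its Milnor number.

The Hessian of f at 0 has rank 0. Corank 2; j^3 = -2*(3*u + 4*v)^3 is a perfect cube, so E-series; the 5-jet and mu = 8 give E_8.

Type E_{8}, Milnor number mu = 8.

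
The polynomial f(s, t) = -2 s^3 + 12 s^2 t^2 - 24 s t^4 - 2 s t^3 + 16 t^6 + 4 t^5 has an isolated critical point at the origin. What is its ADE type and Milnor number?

The Hessian of f at 0 is [[0, 0], [0, 0]] with rank 0, so corank 2. A Groebner basis of the Jacobian ideal J(f) in C{s,t} is {-s^2/4 + t^4 - t^3/12, s^3, s^2*t + s^2/12 + t^3/36, -s^2/2 + s*t^2 - t^3/6}; counting standard monomials gives mu = 7. Corank 2; j^3 = -2*s^3 is a perfect cube, so E-series; the 4-jet and mu = 7 give E_7.

Type E7, Milnor number mu = 7.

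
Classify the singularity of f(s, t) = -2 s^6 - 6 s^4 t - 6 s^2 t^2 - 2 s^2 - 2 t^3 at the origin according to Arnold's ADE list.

A_{2}

The Hessian of f at 0 is [[-4, 0], [0, 0]] with rank 1, so corank 1. A Groebner basis of the Jacobian ideal J(f) in C{s,t} is {t^2, s}; counting standard monomials gives mu = 2. Corank 1: A-series; mu = 2 gives A_2.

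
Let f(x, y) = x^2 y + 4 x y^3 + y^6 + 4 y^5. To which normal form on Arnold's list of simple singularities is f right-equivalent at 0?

The Hessian of f at 0 has rank 0. Corank 2; j^3 = x^2*y has shape L^2 M (L != M), so D-series; mu = 7 gives D_7.

D_7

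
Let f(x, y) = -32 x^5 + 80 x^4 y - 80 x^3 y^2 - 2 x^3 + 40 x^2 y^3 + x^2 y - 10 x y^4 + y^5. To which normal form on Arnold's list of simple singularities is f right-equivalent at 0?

The Hessian of f at 0 has rank 0. Corank 2; j^3 = -x^2*(2*x - y) has shape L^2 M (L != M), so D-series; mu = 6 gives D_6.

D_{6}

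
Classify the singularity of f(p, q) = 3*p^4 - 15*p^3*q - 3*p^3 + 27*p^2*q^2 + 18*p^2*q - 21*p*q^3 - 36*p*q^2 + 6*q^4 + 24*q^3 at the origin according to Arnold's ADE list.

E_7

The Hessian of f at 0 is [[0, 0], [0, 0]] with rank 0, so corank 2. A Groebner basis of the Jacobian ideal J(f) in C{p,q} is {3*p^2 - 12*p*q + q^4 - q^3 + 12*q^2, p^3 - 18*p^2 + 72*p*q - 2*q^3 - 72*q^2, p^2*q - 7*p^2 + 28*p*q - 5*q^3/3 - 28*q^2, -2*p^2 + p*q^2 + 8*p*q - 4*q^3/3 - 8*q^2}; counting standard monomials gives mu = 7. Corank 2; j^3 = -3*(p - 2*q)^3 is a perfect cube, so E-series; the 4-jet and mu = 7 give E_7.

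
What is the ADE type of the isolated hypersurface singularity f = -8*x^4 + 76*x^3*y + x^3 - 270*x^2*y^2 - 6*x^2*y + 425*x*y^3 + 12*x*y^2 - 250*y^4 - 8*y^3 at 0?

E7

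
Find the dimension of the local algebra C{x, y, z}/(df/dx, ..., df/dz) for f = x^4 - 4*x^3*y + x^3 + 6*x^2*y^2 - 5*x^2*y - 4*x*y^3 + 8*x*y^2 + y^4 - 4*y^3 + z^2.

5

The Hessian of f at 0 has rank 1. Corank 2; j^3 = (x - 2*y)^2*(x - y) has shape L^2 M (L != M), so D-series; mu = 5 gives D_5.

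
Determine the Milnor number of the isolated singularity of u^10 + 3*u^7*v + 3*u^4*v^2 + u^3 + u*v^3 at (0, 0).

The Hessian of f at 0 has rank 0. Corank 2; j^3 = u^3 is a perfect cube, so E-series; the 4-jet and mu = 7 give E_7.

7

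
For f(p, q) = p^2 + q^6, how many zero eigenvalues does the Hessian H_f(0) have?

The Hessian at 0 is [[2, 0], [0, 0]] of rank 1; hence corank 1.

1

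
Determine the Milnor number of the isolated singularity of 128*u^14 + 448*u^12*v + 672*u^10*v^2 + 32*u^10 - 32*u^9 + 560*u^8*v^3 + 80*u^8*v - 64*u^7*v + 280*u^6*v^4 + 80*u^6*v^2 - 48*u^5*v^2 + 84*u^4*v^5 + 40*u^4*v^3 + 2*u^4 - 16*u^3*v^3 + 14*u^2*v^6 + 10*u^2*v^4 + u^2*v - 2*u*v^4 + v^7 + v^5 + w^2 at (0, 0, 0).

6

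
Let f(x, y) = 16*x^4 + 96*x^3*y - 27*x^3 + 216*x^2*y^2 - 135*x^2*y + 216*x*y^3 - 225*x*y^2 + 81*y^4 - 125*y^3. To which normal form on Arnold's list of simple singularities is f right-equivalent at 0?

E6

The Hessian of f at 0 has rank 0. Corank 2; j^3 = -(3*x + 5*y)^3 is a perfect cube, so E-series; the 4-jet and mu = 6 give E_6.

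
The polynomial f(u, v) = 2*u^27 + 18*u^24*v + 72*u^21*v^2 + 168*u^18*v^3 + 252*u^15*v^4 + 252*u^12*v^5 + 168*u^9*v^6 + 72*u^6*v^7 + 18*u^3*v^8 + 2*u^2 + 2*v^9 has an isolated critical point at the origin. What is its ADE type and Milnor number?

Type A_{8}, Milnor number mu = 8.

The Hessian of f at 0 has rank 1. Corank 1: A-series; mu = 8 gives A_8.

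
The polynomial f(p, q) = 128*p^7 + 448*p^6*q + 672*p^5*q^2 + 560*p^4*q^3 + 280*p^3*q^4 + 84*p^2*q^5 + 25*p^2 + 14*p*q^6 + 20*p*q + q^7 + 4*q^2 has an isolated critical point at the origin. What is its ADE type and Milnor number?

Type A_6, Milnor number mu = 6.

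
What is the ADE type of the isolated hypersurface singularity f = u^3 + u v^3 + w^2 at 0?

E_{7}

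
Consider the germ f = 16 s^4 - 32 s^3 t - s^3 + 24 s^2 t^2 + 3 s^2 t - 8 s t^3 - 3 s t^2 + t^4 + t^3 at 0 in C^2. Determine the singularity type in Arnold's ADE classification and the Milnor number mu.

Type E6, Milnor number mu = 6.

The Hessian of f at 0 has rank 0. Corank 2; j^3 = -(s - t)^3 is a perfect cube, so E-series; the 4-jet and mu = 6 give E_6.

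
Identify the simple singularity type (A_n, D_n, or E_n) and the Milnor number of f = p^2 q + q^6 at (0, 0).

Type D_7, Milnor number mu = 7.

The Hessian of f at 0 is [[0, 0], [0, 0]] with rank 0, so corank 2. A Groebner basis of the Jacobian ideal J(f) in C{p,q} is {p^2/6 + q^5, p^3, p*q}; counting standard monomials gives mu = 7. Corank 2; j^3 = p^2*q has shape L^2 M (L != M), so D-series; mu = 7 gives D_7.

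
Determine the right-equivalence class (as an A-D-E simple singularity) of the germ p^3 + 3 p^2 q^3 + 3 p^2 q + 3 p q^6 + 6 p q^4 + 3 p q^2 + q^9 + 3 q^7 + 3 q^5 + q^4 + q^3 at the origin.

The Hessian of f at 0 has rank 0. Corank 2; j^3 = (p + q)^3 is a perfect cube, so E-series; the 4-jet and mu = 6 give E_6.

E_6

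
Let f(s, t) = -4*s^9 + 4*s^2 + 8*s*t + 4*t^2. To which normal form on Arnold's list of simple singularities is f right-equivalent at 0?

A_{8}

The Hessian of f at 0 has rank 1. Corank 1: A-series; mu = 8 gives A_8.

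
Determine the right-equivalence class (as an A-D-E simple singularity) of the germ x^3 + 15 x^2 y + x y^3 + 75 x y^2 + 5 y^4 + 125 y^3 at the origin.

The Hessian of f at 0 has rank 0. Corank 2; j^3 = (x + 5*y)^3 is a perfect cube, so E-series; the 4-jet and mu = 7 give E_7.

E_{7}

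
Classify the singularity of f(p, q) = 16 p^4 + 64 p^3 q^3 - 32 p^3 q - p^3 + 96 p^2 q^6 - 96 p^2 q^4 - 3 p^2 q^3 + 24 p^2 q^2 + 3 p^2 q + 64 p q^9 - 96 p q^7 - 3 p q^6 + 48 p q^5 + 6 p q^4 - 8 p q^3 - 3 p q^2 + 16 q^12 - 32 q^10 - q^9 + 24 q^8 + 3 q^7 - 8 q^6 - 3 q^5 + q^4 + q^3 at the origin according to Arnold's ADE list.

E_{6}

The Hessian of f at 0 has rank 0. Corank 2; j^3 = -(p - q)^3 is a perfect cube, so E-series; the 4-jet and mu = 6 give E_6.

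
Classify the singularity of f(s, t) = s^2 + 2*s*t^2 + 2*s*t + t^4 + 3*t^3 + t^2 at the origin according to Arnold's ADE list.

A_2

The Hessian of f at 0 is [[2, 2], [2, 2]] with rank 1, so corank 1. A Groebner basis of the Jacobian ideal J(f) in C{s,t} is {t^2, s + t}; counting standard monomials gives mu = 2. Corank 1: A-series; mu = 2 gives A_2.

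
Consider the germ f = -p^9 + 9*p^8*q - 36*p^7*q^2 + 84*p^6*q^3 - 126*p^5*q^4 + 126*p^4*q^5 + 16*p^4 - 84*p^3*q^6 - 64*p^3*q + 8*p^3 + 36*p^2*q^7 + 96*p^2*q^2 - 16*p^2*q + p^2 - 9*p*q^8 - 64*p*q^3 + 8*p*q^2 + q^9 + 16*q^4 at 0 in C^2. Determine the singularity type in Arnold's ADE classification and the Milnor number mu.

Type A_{8}, Milnor number mu = 8.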